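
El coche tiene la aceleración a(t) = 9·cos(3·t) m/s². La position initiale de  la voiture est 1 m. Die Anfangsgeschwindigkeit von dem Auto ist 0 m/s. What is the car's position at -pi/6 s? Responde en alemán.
Wir müssen das Integral unserer Gleichung für die Beschleunigung a(t) = 9·cos(3·t) 2-mal finden. Das Integral von der Beschleunigung, mit v(0) = 0, ergibt die Geschwindigkeit: v(t) = 3·sin(3·t). Durch Integration von der Geschwindigkeit und Verwendung der Anfangsbedingung x(0) = 1, erhalten wir x(t) = 2 - cos(3·t). Mit x(t) = 2 - cos(3·t) und Einsetzen von t = -pi/6, finden wir x = 2.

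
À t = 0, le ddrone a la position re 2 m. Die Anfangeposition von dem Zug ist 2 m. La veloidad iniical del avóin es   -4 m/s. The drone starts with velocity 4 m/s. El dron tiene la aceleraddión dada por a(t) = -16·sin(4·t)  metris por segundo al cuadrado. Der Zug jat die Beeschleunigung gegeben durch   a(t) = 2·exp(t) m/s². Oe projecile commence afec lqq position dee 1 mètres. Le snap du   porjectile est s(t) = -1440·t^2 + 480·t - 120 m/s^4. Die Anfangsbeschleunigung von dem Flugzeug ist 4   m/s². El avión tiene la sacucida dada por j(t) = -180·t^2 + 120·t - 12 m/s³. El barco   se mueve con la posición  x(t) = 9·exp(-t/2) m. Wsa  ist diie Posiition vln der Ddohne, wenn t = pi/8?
Ausgehend von der Beschleunigung a(t) = -16·sin(4·t), nehmen wir 2 Stammfunktionen. Das Integral von der Beschleunigung ist die Geschwindigkeit. Mit v(0) = 4 erhalten wir v(t) = 4·cos(4·t). Die Stammfunktion von der Geschwindigkeit, mit x(0) = 2, ergibt die Position: x(t) = sin(4·t) + 2. Aus der Gleichung für die Position x(t) = sin(4·t) + 2, setzen wir t = pi/8 ein und erhalten x = 3.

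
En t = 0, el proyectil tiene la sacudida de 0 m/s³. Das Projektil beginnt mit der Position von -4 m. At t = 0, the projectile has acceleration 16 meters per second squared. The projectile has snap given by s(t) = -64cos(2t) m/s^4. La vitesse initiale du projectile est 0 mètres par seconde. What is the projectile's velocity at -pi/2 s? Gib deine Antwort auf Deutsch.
Wir müssen unsere Gleichung für den Snap s(t) = -64·cos(2·t) 3-mal integrieren. Das Integral von dem Snap ist der Ruck. Mit j(0) = 0 erhalten wir j(t) = -32·sin(2·t). Das Integral von dem Ruck, mit a(0) = 16, ergibt die Beschleunigung: a(t) = 16·cos(2·t). Das Integral von der Beschleunigung ist die Geschwindigkeit. Mit v(0) = 0 erhalten wir v(t) = 8·sin(2·t). Aus der Gleichung für die Geschwindigkeit v(t) = 8·sin(2·t), setzen wir t = -pi/2 ein und erhalten v = 0.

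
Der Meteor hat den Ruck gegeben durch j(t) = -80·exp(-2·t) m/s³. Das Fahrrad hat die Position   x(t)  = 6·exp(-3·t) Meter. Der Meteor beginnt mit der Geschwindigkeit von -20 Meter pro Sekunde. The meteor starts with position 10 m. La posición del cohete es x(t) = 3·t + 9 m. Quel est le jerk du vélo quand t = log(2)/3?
Pour résoudre ceci, nous devons prendre 3 dérivées de notre équation de la position x(t) = 6·exp(-3·t). En dérivant la position, nous obtenons la vitesse: v(t) = -18·exp(-3·t). En dérivant la vitesse, nous obtenons l'accélération: a(t) = 54·exp(-3·t). En dérivant l'accélération, nous obtenons le jerk: j(t) = -162·exp(-3·t). De l'équation du jerk j(t) = -162·exp(-3·t), nous substituons t = log(2)/3 pour obtenir j = -81.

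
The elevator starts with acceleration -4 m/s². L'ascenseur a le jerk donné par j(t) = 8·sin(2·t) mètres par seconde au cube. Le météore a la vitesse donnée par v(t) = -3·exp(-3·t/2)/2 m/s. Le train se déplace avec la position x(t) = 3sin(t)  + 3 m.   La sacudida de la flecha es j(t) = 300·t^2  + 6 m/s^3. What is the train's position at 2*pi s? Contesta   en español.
Usando x(t) = 3·sin(t) + 3 y sustituyendo t = 2*pi, encontramos x = 3.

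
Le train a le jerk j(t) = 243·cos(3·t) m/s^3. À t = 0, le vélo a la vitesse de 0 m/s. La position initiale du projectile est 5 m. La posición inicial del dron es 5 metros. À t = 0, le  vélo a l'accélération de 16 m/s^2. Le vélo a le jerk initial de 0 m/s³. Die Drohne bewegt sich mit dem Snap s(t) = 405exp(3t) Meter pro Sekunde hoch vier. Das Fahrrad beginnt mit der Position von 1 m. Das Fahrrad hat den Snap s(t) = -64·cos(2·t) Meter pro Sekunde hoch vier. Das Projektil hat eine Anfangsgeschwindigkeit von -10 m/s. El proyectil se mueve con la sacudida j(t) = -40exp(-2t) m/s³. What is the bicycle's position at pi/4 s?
We must find the integral of our snap equation s(t) = -64·cos(2·t) 4 times. Finding the antiderivative of s(t) and using j(0) = 0: j(t) = -32·sin(2·t). Taking ∫j(t)dt and applying a(0) = 16, we find a(t) = 16·cos(2·t). Integrating acceleration and using the initial condition v(0) = 0, we get v(t) = 8·sin(2·t). Finding the antiderivative of v(t) and using x(0) = 1: x(t) = 5 - 4·cos(2·t). From the given position equation x(t) = 5 - 4·cos(2·t), we substitute t = pi/4 to get x = 5.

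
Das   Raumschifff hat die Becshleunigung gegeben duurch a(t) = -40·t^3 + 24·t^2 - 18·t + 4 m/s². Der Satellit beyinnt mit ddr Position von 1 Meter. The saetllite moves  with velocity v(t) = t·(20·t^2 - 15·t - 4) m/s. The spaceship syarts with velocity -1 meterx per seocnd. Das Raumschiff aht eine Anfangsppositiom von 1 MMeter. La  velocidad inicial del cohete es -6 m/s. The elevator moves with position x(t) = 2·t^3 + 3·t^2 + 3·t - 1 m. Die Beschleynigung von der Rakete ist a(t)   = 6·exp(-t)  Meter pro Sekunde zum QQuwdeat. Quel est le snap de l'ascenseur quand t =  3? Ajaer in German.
Um dies zu lösen, müssen wir 4 Ableitungen unserer Gleichung für die Position x(t) = 2·t^3 + 3·t^2 + 3·t - 1 nehmen. Die Ableitung von der Position ergibt die Geschwindigkeit: v(t) = 6·t^2 + 6·t + 3. Die Ableitung von der Geschwindigkeit ergibt die Beschleunigung: a(t) = 12·t + 6. Die Ableitung von der Beschleunigung ergibt den Ruck: j(t) = 12. Mit d/dt von j(t) finden wir s(t) = 0. Mit s(t) = 0 und Einsetzen von t = 3, finden wir s = 0.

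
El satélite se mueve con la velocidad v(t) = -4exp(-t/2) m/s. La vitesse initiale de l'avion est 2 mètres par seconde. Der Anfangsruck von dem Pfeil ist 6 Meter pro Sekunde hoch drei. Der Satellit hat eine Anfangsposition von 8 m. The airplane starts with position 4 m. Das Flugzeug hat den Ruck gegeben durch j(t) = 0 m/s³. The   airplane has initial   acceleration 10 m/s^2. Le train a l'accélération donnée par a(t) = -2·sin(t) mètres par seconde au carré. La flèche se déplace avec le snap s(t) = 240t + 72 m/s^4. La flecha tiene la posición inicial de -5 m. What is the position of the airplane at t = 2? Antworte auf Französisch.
Nous devons trouver l'intégrale de notre équation du jerk j(t) = 0 3 fois. La primitive du jerk est l'accélération. En utilisant a(0) = 10, nous obtenons a(t) = 10. En prenant ∫a(t)dt et en appliquant v(0) = 2, nous trouvons v(t) = 10·t + 2. En prenant ∫v(t)dt et en appliquant x(0) = 4, nous trouvons x(t) = 5·t^2 + 2·t + 4. Nous avons la position x(t) = 5·t^2 + 2·t + 4. En substituant t = 2: x(2) = 28.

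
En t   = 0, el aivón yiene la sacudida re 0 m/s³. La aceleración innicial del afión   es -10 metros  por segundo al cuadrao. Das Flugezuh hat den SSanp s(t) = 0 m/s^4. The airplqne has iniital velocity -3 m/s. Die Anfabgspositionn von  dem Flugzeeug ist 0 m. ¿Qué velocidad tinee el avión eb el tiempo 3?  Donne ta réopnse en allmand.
Wir müssen die Stammfunktion unserer Gleichung für den Snap s(t) = 0 3-mal finden. Das Integral von dem Snap, mit j(0) = 0, ergibt den Ruck: j(t) = 0. Das Integral von dem Ruck, mit a(0) = -10, ergibt die Beschleunigung: a(t) = -10. Das Integral von der Beschleunigung, mit v(0) = -3, ergibt die Geschwindigkeit: v(t) = -10·t - 3. Mit v(t) = -10·t - 3 und Einsetzen von t = 3, finden wir v = -33.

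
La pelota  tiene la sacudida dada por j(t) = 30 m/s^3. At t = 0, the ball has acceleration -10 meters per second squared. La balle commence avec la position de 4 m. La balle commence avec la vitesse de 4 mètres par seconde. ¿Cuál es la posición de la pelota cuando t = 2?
Partiendo de la sacudida j(t) = 30, tomamos 3 integrales. La antiderivada de la sacudida es la aceleración. Usando a(0) = -10, obtenemos a(t) = 30·t - 10. La antiderivada de la aceleración, con v(0) = 4, da la velocidad: v(t) = 15·t^2 - 10·t + 4. La antiderivada de la velocidad, con x(0) = 4, da la posición: x(t) = 5·t^3 - 5·t^2 + 4·t + 4. Usando x(t) = 5·t^3 - 5·t^2 + 4·t + 4 y sustituyendo t = 2, encontramos x = 32.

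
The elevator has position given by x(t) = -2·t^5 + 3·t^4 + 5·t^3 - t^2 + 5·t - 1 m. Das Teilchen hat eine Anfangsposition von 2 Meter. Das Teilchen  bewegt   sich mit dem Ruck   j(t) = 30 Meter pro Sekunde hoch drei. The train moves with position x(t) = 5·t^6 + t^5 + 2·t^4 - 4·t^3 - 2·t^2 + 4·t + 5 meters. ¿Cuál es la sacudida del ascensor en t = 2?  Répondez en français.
Pour résoudre ceci, nous devons prendre 3 dérivées de notre équation de la position x(t) = -2·t^5 + 3·t^4 + 5·t^3 - t^2 + 5·t - 1. En dérivant la position, nous obtenons la vitesse: v(t) = -10·t^4 + 12·t^3 + 15·t^2 - 2·t + 5. En prenant d/dt de v(t), nous trouvons a(t) = -40·t^3 + 36·t^2 + 30·t - 2. En dérivant l'accélération, nous obtenons le jerk: j(t) = -120·t^2 + 72·t + 30. Nous avons le jerk j(t) = -120·t^2 + 72·t + 30. En substituant t = 2: j(2) = -306.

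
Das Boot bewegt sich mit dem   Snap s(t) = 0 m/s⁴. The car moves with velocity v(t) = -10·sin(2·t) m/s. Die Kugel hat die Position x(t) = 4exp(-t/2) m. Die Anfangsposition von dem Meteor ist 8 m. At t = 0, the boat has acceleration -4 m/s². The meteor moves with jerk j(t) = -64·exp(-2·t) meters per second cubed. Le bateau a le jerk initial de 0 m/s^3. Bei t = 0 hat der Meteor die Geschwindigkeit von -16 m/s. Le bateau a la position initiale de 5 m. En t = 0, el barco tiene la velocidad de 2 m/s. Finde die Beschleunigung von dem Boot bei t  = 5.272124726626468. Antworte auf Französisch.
Pour résoudre ceci, nous devons prendre 2 primitives de notre équation du snap s(t) = 0. L'intégrale du snap est le jerk. En utilisant j(0) = 0, nous obtenons j(t) = 0. En prenant ∫j(t)dt et en appliquant a(0) = -4, nous trouvons a(t) = -4. En utilisant a(t) = -4 et en substituant t = 5.272124726626468, nous trouvons a = -4.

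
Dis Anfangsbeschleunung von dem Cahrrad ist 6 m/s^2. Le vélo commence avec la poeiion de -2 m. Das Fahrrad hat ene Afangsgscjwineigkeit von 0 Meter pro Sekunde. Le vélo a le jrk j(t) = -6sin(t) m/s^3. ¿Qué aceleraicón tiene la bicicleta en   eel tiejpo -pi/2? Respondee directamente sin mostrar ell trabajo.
La aceleración en t = -pi/2 es a = 0.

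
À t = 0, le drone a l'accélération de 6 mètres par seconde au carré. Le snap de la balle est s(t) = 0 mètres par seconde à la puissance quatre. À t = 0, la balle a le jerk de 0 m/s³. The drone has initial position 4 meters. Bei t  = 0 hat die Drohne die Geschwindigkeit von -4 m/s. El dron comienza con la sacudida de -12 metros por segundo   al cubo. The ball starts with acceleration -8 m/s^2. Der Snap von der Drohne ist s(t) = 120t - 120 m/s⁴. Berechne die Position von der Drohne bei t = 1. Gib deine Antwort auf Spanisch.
Partiendo del snap s(t) = 120·t - 120, tomamos 4 integrales. La integral del snap es la sacudida. Usando j(0) = -12, obtenemos j(t) = 60·t^2 - 120·t - 12. Tomando ∫j(t)dt y aplicando a(0) = 6, encontramos a(t) = 20·t^3 - 60·t^2 - 12·t + 6. La integral de la aceleración es la velocidad. Usando v(0) = -4, obtenemos v(t) = 5·t^4 - 20·t^3 - 6·t^2 + 6·t - 4. La integral de la velocidad es la posición. Usando x(0) = 4, obtenemos x(t) = t^5 - 5·t^4 - 2·t^3 + 3·t^2 - 4·t + 4. Tenemos la posición x(t) = t^5 - 5·t^4 - 2·t^3 + 3·t^2 - 4·t + 4. Sustituyendo t = 1: x(1) = -3.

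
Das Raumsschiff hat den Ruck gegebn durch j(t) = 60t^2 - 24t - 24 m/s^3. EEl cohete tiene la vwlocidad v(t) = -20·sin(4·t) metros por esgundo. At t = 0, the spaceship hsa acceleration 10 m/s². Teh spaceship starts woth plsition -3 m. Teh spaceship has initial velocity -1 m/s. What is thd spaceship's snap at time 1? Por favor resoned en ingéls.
We must differentiate our jerk equation j(t) = 60·t^2 - 24·t - 24 1 time. Taking d/dt of j(t), we find s(t) = 120·t - 24. Using s(t) = 120·t - 24 and substituting t = 1, we find s = 96.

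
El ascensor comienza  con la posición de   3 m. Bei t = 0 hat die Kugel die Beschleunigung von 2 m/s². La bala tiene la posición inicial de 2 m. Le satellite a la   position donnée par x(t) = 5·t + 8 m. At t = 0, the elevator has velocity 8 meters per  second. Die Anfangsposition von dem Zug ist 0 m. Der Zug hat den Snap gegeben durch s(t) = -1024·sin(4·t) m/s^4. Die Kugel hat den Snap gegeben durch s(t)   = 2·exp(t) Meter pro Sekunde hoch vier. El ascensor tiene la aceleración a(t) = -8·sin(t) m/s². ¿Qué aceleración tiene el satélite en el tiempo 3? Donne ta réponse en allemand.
Um dies zu lösen, müssen wir 2 Ableitungen unserer Gleichung für die Position x(t) = 5·t + 8 nehmen. Durch Ableiten von der Position erhalten wir die Geschwindigkeit: v(t) = 5. Die Ableitung von der Geschwindigkeit ergibt die Beschleunigung: a(t) = 0. Aus der Gleichung für die Beschleunigung a(t) = 0, setzen wir t = 3 ein und erhalten a = 0.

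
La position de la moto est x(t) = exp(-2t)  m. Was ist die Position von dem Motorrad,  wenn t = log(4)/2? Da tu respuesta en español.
Tenemos la posición x(t) = exp(-2·t). Sustituyendo t = log(4)/2: x(log(4)/2) = 1/4.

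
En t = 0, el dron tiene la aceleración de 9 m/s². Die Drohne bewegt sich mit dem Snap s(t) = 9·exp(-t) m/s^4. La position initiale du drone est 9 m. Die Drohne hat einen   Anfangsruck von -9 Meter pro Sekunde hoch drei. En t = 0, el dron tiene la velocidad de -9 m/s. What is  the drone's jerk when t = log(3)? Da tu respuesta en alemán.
Um dies zu lösen, müssen wir 1 Integral unserer Gleichung für den Snap s(t) = 9·exp(-t) finden. Mit ∫s(t)dt und Anwendung von j(0) = -9, finden wir j(t) = -9·exp(-t). Mit j(t) = -9·exp(-t) und Einsetzen von t = log(3), finden wir j = -3.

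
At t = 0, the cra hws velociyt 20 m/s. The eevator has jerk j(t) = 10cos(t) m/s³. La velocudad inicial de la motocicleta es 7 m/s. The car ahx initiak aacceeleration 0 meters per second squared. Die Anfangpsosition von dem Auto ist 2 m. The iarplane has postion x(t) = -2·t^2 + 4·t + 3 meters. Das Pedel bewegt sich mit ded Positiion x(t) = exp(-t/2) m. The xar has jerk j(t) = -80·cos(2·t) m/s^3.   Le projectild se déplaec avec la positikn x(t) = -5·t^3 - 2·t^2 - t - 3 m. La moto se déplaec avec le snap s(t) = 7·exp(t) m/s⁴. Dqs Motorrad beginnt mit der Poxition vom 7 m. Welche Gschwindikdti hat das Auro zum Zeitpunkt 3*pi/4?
Um dies zu lösen, müssen wir 2 Stammfunktionen unserer Gleichung für den Ruck j(t) = -80·cos(2·t) finden. Durch Integration von dem Ruck und Verwendung der Anfangsbedingung a(0) = 0, erhalten wir a(t) = -40·sin(2·t). Durch Integration von der Beschleunigung und Verwendung der Anfangsbedingung v(0) = 20, erhalten wir v(t) = 20·cos(2·t). Wir haben die Geschwindigkeit v(t) = 20·cos(2·t). Durch Einsetzen von t = 3*pi/4: v(3*pi/4) = 0.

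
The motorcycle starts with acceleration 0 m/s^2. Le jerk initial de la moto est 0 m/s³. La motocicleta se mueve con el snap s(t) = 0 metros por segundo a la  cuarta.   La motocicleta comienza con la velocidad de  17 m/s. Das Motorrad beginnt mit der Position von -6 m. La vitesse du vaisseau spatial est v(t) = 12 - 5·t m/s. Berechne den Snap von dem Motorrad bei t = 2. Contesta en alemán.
Aus der Gleichung für den Snap s(t) = 0, setzen wir t = 2 ein und erhalten s = 0.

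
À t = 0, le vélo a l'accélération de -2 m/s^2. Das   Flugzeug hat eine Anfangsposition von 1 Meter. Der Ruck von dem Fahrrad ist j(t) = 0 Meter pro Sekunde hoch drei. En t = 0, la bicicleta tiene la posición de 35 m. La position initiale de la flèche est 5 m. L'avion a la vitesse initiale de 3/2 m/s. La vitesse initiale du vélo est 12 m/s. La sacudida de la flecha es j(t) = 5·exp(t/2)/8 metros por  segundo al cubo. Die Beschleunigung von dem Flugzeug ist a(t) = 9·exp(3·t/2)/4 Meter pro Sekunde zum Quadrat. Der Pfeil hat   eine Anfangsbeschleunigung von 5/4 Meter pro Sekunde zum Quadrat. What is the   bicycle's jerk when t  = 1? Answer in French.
De l'équation du jerk j(t) = 0, nous substituons t = 1 pour obtenir j = 0.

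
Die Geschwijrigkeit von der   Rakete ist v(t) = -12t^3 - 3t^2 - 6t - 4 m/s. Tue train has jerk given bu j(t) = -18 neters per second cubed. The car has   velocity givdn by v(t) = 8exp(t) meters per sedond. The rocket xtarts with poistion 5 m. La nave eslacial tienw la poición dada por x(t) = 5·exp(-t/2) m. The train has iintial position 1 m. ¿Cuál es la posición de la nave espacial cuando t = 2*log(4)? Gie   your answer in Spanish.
De la ecuación de la posición x(t) = 5·exp(-t/2), sustituimos t = 2*log(4) para obtener x = 5/4.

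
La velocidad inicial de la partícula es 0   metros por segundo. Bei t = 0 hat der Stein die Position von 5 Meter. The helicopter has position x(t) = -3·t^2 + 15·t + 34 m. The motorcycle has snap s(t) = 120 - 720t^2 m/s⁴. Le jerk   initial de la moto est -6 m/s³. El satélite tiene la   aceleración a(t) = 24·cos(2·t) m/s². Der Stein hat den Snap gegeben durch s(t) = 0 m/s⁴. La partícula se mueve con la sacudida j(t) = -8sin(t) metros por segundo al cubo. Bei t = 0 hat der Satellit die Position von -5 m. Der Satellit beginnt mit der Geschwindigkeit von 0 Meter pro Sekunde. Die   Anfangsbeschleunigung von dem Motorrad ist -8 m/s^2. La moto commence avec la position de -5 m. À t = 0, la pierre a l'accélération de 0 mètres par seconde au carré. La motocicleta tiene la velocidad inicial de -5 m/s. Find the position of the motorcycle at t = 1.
To solve this, we need to take 4 antiderivatives of our snap equation s(t) = 120 - 720·t^2. Taking ∫s(t)dt and applying j(0) = -6, we find j(t) = -240·t^3 + 120·t - 6. The integral of jerk is acceleration. Using a(0) = -8, we get a(t) = -60·t^4 + 60·t^2 - 6·t - 8. The integral of acceleration, with v(0) = -5, gives velocity: v(t) = -12·t^5 + 20·t^3 - 3·t^2 - 8·t - 5. Finding the integral of v(t) and using x(0) = -5: x(t) = -2·t^6 + 5·t^4 - t^3 - 4·t^2 - 5·t - 5. From the given position equation x(t) = -2·t^6 + 5·t^4 - t^3 - 4·t^2 - 5·t - 5, we substitute t = 1 to get x = -12.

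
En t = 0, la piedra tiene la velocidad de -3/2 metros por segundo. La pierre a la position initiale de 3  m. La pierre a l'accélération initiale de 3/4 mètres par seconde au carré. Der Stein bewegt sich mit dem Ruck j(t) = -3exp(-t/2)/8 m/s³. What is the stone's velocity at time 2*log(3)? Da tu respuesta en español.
Partiendo de la sacudida j(t) = -3·exp(-t/2)/8, tomamos 2 integrales. Integrando la sacudida y usando la condición inicial a(0) = 3/4, obtenemos a(t) = 3·exp(-t/2)/4. La integral de la aceleración, con v(0) = -3/2, da la velocidad: v(t) = -3·exp(-t/2)/2. Tenemos la velocidad v(t) = -3·exp(-t/2)/2. Sustituyendo t = 2*log(3): v(2*log(3)) = -1/2.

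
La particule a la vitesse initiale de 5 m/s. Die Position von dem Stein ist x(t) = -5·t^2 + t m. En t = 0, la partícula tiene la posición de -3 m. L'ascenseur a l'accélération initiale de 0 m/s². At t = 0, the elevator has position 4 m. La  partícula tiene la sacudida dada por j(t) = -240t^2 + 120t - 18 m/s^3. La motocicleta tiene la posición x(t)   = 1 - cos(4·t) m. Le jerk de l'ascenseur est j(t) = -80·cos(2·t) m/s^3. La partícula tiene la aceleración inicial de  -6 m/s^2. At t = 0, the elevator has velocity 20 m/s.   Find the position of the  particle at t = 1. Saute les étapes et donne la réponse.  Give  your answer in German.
Bei t = 1, x = -3.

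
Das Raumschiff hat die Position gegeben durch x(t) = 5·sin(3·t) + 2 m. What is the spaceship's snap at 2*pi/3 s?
We must differentiate our position equation x(t) = 5·sin(3·t) + 2 4 times. Taking d/dt of x(t), we find v(t) = 15·cos(3·t). Differentiating velocity, we get acceleration: a(t) = -45·sin(3·t). Taking d/dt of a(t), we find j(t) = -135·cos(3·t). The derivative of jerk gives snap: s(t) = 405·sin(3·t). Using s(t) = 405·sin(3·t) and substituting t = 2*pi/3, we find s = 0.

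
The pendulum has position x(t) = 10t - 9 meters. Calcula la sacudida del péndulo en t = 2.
Debemos derivar nuestra ecuación de la posición x(t) = 10·t - 9 3 veces. La derivada de la posición da la velocidad: v(t) = 10. Tomando d/dt de v(t), encontramos a(t) = 0. Derivando la aceleración, obtenemos la sacudida: j(t) = 0. De la ecuación de la sacudida j(t) = 0, sustituimos t = 2 para obtener j = 0.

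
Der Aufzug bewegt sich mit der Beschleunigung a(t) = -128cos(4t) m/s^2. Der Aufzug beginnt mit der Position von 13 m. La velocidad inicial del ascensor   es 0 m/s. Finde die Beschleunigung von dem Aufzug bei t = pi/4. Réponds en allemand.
Mit a(t) = -128·cos(4·t) und Einsetzen von t = pi/4, finden wir a = 128.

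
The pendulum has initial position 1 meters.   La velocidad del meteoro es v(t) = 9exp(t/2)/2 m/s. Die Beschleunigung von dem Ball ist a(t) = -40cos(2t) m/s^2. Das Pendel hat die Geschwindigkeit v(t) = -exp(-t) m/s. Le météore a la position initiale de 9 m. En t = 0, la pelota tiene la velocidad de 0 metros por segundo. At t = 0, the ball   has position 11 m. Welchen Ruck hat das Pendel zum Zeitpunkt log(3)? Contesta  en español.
Partiendo de la velocidad v(t) = -exp(-t), tomamos 2 derivadas. Derivando la velocidad, obtenemos la aceleración: a(t) = exp(-t). Derivando la aceleración, obtenemos la sacudida: j(t) = -exp(-t). De la ecuación de la sacudida j(t) = -exp(-t), sustituimos t = log(3) para obtener j = -1/3.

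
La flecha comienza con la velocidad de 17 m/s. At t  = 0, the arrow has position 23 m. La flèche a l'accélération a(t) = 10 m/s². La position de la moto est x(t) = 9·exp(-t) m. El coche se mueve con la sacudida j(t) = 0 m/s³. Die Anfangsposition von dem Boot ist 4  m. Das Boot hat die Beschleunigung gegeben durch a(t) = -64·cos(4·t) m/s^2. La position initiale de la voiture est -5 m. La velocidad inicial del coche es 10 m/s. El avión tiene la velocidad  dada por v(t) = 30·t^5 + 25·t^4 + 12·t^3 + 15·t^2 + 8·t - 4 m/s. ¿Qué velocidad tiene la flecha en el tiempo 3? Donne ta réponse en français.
Pour résoudre ceci, nous devons prendre 1 intégrale de notre équation de l'accélération a(t) = 10. L'intégrale de l'accélération, avec v(0) = 17, donne la vitesse: v(t) = 10·t + 17. En utilisant v(t) = 10·t + 17 et en substituant t = 3, nous trouvons v = 47.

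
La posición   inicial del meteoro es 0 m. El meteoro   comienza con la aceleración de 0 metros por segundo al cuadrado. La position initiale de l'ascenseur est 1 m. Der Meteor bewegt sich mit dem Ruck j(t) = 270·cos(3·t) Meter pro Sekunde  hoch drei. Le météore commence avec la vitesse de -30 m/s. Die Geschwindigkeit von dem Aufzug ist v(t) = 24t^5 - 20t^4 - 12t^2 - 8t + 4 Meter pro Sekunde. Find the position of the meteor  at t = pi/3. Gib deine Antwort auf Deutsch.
Wir müssen unsere Gleichung für den Ruck j(t) = 270·cos(3·t) 3-mal integrieren. Die Stammfunktion von dem Ruck ist die Beschleunigung. Mit a(0) = 0 erhalten wir a(t) = 90·sin(3·t). Durch Integration von der Beschleunigung und Verwendung der Anfangsbedingung v(0) = -30, erhalten wir v(t) = -30·cos(3·t). Die Stammfunktion von der Geschwindigkeit, mit x(0) = 0, ergibt die Position: x(t) = -10·sin(3·t). Aus der Gleichung für die Position x(t) = -10·sin(3·t), setzen wir t = pi/3 ein und erhalten x = 0.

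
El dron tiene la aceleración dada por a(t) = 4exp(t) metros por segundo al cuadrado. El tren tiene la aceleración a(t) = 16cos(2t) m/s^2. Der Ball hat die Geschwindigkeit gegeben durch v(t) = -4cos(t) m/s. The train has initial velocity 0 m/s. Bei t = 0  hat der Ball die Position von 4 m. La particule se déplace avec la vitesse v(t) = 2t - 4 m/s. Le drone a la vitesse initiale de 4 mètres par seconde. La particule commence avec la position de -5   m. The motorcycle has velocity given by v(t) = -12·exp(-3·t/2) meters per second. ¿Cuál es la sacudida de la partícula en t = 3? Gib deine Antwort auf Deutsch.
Wir müssen unsere Gleichung für die Geschwindigkeit v(t) = 2·t - 4 2-mal ableiten. Mit d/dt von v(t) finden wir a(t) = 2. Mit d/dt von a(t) finden wir j(t) = 0. Wir haben den Ruck j(t) = 0. Durch Einsetzen von t = 3: j(3) = 0.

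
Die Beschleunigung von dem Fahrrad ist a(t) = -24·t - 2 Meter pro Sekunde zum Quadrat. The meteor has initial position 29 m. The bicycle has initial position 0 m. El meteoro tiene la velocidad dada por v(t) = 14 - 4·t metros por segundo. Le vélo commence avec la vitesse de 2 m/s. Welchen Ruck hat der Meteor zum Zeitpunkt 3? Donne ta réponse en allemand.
Um dies zu lösen, müssen wir 2 Ableitungen unserer Gleichung für die Geschwindigkeit v(t) = 14 - 4·t nehmen. Die Ableitung von der Geschwindigkeit ergibt die Beschleunigung: a(t) = -4. Durch Ableiten von der Beschleunigung erhalten wir den Ruck: j(t) = 0. Mit j(t) = 0 und Einsetzen von t = 3, finden wir j = 0.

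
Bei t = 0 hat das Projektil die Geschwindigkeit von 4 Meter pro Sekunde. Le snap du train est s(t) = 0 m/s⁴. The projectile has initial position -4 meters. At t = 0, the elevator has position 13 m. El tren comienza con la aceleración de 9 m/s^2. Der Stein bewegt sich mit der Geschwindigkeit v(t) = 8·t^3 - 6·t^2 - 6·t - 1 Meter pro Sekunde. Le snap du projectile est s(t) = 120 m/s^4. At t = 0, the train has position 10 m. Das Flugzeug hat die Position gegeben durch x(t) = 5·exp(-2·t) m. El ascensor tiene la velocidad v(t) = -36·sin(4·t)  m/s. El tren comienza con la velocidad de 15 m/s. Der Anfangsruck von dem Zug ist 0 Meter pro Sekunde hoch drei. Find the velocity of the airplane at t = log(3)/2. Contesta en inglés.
We must differentiate our position equation x(t) = 5·exp(-2·t) 1 time. Taking d/dt of x(t), we find v(t) = -10·exp(-2·t). We have velocity v(t) = -10·exp(-2·t). Substituting t = log(3)/2: v(log(3)/2) = -10/3.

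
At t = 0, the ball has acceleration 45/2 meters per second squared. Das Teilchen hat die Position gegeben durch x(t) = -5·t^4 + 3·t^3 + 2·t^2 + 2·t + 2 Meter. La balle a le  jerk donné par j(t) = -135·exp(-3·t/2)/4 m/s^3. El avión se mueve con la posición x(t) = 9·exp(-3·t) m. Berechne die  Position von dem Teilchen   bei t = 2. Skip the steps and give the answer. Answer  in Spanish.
x(2) = -42.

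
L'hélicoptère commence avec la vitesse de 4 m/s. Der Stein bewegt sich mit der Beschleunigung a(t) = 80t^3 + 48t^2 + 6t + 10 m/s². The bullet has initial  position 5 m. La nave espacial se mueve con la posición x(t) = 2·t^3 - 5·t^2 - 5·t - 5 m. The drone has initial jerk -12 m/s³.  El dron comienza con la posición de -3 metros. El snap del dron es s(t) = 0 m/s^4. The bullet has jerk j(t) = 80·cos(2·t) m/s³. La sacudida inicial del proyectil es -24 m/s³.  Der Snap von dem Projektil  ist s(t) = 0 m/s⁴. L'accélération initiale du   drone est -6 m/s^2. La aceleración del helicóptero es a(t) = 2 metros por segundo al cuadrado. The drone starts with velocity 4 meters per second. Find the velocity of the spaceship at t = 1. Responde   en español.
Partiendo de la posición x(t) = 2·t^3 - 5·t^2 - 5·t - 5, tomamos 1 derivada. La derivada de la posición da la velocidad: v(t) = 6·t^2 - 10·t - 5. De la ecuación de la velocidad v(t) = 6·t^2 - 10·t - 5, sustituimos t = 1 para obtener v = -9.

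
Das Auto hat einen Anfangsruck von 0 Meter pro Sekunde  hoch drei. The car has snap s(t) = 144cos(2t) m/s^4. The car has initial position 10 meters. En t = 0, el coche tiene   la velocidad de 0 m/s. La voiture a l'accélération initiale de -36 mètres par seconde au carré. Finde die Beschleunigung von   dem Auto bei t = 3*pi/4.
Wir müssen die Stammfunktion unserer Gleichung für den Snap s(t) = 144·cos(2·t) 2-mal finden. Die Stammfunktion von dem Snap ist der Ruck. Mit j(0) = 0 erhalten wir j(t) = 72·sin(2·t). Mit ∫j(t)dt und Anwendung von a(0) = -36, finden wir a(t) = -36·cos(2·t). Aus der Gleichung für die Beschleunigung a(t) = -36·cos(2·t), setzen wir t = 3*pi/4 ein und erhalten a = 0.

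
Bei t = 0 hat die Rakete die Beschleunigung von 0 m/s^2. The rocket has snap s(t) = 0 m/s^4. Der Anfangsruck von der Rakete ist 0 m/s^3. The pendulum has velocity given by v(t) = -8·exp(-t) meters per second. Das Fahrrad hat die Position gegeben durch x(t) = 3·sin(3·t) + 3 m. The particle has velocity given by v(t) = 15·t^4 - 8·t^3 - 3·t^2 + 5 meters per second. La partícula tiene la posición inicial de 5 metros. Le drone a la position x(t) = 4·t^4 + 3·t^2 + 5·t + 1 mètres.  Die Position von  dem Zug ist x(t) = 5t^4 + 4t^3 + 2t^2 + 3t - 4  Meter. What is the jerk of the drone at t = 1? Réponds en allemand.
Wir müssen unsere Gleichung für die Position x(t) = 4·t^4 + 3·t^2 + 5·t + 1 3-mal ableiten. Mit d/dt von x(t) finden wir v(t) = 16·t^3 + 6·t + 5. Mit d/dt von v(t) finden wir a(t) = 48·t^2 + 6. Mit d/dt von a(t) finden wir j(t) = 96·t. Mit j(t) = 96·t und Einsetzen von t = 1, finden wir j = 96.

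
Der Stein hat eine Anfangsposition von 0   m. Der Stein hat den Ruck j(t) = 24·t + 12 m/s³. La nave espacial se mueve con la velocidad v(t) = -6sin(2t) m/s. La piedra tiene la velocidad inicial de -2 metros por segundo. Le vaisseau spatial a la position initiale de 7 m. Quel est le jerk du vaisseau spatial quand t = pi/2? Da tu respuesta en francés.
Nous devons dériver notre équation de la vitesse v(t) = -6·sin(2·t) 2 fois. En dérivant la vitesse, nous obtenons l'accélération: a(t) = -12·cos(2·t). La dérivée de l'accélération donne le jerk: j(t) = 24·sin(2·t). Nous avons le jerk j(t) = 24·sin(2·t). En substituant t = pi/2: j(pi/2) = 0.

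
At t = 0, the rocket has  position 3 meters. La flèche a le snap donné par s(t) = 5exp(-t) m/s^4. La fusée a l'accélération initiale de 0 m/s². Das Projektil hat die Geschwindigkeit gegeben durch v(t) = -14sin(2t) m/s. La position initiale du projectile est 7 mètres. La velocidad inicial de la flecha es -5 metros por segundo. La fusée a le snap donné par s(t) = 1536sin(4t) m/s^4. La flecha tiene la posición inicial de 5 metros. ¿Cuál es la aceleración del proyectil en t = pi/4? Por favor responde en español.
Debemos derivar nuestra ecuación de la velocidad v(t) = -14·sin(2·t) 1 vez. Tomando d/dt de v(t), encontramos a(t) = -28·cos(2·t). Tenemos la aceleración a(t) = -28·cos(2·t). Sustituyendo t = pi/4: a(pi/4) = 0.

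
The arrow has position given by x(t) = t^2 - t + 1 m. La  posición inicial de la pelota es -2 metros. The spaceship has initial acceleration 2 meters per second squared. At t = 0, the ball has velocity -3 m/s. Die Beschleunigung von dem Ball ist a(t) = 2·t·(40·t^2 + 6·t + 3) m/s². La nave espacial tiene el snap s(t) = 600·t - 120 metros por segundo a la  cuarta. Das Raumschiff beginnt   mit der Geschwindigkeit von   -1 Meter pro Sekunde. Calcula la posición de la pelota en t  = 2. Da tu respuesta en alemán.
Wir müssen das Integral unserer Gleichung für die Beschleunigung a(t) = 2·t·(40·t^2 + 6·t + 3) 2-mal finden. Mit ∫a(t)dt und Anwendung von v(0) = -3, finden wir v(t) = 20·t^4 + 4·t^3 + 3·t^2 - 3. Die Stammfunktion von der Geschwindigkeit, mit x(0) = -2, ergibt die Position: x(t) = 4·t^5 + t^4 + t^3 - 3·t - 2. Wir haben die Position x(t) = 4·t^5 + t^4 + t^3 - 3·t - 2. Durch Einsetzen von t = 2: x(2) = 144.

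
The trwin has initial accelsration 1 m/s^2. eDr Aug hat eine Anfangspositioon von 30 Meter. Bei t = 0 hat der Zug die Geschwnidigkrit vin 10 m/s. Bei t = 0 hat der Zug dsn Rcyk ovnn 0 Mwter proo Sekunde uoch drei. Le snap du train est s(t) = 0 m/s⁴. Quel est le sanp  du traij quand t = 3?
Nous avons le snap s(t) = 0. En substituant t = 3: s(3) = 0.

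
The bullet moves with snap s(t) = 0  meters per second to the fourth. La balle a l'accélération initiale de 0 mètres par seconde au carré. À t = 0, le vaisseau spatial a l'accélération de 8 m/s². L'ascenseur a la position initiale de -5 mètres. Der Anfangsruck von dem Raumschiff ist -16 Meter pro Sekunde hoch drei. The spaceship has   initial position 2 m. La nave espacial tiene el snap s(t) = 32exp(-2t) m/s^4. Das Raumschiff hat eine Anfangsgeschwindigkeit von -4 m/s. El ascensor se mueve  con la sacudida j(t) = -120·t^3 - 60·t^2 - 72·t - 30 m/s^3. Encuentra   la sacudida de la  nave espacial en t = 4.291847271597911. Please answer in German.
Wir müssen das Integral unserer Gleichung für den Snap s(t) = 32·exp(-2·t) 1-mal finden. Die Stammfunktion von dem Snap ist der Ruck. Mit j(0) = -16 erhalten wir j(t) = -16·exp(-2·t). Aus der Gleichung für den Ruck j(t) = -16·exp(-2·t), setzen wir t = 4.291847271597911 ein und erhalten j = -0.00299411728335091.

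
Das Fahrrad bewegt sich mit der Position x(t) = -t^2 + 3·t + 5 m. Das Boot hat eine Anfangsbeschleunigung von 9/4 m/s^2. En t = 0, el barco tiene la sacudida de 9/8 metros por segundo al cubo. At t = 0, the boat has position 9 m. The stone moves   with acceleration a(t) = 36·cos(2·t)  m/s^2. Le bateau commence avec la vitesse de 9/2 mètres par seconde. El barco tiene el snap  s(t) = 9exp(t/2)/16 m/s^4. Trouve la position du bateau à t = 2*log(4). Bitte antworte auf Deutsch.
Wir müssen die Stammfunktion unserer Gleichung für den Snap s(t) = 9·exp(t/2)/16 4-mal finden. Das Integral von dem Snap, mit j(0) = 9/8, ergibt den Ruck: j(t) = 9·exp(t/2)/8. Durch Integration von dem Ruck und Verwendung der Anfangsbedingung a(0) = 9/4, erhalten wir a(t) = 9·exp(t/2)/4. Durch Integration von der Beschleunigung und Verwendung der Anfangsbedingung v(0) = 9/2, erhalten wir v(t) = 9·exp(t/2)/2. Durch Integration von der Geschwindigkeit und Verwendung der Anfangsbedingung x(0) = 9, erhalten wir x(t) = 9·exp(t/2). Wir haben die Position x(t) = 9·exp(t/2). Durch Einsetzen von t = 2*log(4): x(2*log(4)) = 36.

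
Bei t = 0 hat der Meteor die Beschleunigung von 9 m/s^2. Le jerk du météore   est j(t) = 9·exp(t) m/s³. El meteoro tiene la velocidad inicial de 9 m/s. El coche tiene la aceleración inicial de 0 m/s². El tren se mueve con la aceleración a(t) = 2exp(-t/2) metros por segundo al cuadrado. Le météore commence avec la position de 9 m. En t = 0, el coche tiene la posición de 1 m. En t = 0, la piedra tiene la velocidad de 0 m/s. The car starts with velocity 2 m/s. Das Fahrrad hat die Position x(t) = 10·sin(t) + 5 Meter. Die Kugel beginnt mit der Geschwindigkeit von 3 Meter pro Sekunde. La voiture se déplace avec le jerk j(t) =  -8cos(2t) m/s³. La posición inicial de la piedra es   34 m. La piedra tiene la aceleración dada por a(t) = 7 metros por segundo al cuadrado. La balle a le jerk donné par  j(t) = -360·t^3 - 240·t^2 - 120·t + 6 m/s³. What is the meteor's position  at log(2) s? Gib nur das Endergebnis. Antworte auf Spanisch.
La respuesta es 18.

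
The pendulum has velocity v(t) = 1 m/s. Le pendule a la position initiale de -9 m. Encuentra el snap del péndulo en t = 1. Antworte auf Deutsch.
Wir müssen unsere Gleichung für die Geschwindigkeit v(t) = 1 3-mal ableiten. Die Ableitung von der Geschwindigkeit ergibt die Beschleunigung: a(t) = 0. Mit d/dt von a(t) finden wir j(t) = 0. Die Ableitung von dem Ruck ergibt den Snap: s(t) = 0. Mit s(t) = 0 und Einsetzen von t = 1, finden wir s = 0.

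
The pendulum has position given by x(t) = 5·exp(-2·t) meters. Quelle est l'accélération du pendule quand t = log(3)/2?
En partant de la position x(t) = 5·exp(-2·t), nous prenons 2 dérivées. En dérivant la position, nous obtenons la vitesse: v(t) = -10·exp(-2·t). En prenant d/dt de v(t), nous trouvons a(t) = 20·exp(-2·t). De l'équation de l'accélération a(t) = 20·exp(-2·t), nous substituons t = log(3)/2 pour obtenir a = 20/3.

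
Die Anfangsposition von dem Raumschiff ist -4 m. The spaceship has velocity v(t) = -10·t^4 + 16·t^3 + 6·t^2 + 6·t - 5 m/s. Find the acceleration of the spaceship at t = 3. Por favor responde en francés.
En partant de la vitesse v(t) = -10·t^4 + 16·t^3 + 6·t^2 + 6·t - 5, nous prenons 1 dérivée. En dérivant la vitesse, nous obtenons l'accélération: a(t) = -40·t^3 + 48·t^2 + 12·t + 6. En utilisant a(t) = -40·t^3 + 48·t^2 + 12·t + 6 et en substituant t = 3, nous trouvons a = -606.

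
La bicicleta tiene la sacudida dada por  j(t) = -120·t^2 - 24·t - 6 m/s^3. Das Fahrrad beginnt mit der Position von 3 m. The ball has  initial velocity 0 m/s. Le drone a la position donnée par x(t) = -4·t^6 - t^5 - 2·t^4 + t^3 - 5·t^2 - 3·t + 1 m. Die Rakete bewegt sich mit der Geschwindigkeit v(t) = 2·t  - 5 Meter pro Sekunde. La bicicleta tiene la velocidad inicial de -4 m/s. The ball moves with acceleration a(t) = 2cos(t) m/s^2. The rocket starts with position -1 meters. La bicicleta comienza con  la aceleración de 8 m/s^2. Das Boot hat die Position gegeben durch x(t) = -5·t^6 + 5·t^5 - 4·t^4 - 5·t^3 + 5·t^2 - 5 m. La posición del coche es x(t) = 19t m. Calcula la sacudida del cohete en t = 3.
Partiendo de la velocidad v(t) = 2·t - 5, tomamos 2 derivadas. Tomando d/dt de v(t), encontramos a(t) = 2. La derivada de la aceleración da la sacudida: j(t) = 0. Tenemos la sacudida j(t) = 0. Sustituyendo t = 3: j(3) = 0.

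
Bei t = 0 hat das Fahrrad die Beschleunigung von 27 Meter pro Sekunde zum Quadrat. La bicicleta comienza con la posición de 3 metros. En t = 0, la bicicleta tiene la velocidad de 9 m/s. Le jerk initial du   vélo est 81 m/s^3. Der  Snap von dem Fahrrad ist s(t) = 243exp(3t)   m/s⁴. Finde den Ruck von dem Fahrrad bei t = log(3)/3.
Um dies zu lösen, müssen wir 1 Integral unserer Gleichung für den Snap s(t) = 243·exp(3·t) finden. Die Stammfunktion von dem Snap ist der Ruck. Mit j(0) = 81 erhalten wir j(t) = 81·exp(3·t). Wir haben den Ruck j(t) = 81·exp(3·t). Durch Einsetzen von t = log(3)/3: j(log(3)/3) = 243.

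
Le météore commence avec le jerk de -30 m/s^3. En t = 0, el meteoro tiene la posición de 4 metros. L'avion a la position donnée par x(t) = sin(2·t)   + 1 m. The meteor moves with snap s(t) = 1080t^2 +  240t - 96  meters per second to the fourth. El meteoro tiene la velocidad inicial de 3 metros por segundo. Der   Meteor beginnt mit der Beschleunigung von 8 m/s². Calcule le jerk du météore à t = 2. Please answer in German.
Wir müssen unsere Gleichung für den Snap s(t) = 1080·t^2 + 240·t - 96 1-mal integrieren. Durch Integration von dem Snap und Verwendung der Anfangsbedingung j(0) = -30, erhalten wir j(t) = 360·t^3 + 120·t^2 - 96·t - 30. Mit j(t) = 360·t^3 + 120·t^2 - 96·t - 30 und Einsetzen von t = 2, finden wir j = 3138.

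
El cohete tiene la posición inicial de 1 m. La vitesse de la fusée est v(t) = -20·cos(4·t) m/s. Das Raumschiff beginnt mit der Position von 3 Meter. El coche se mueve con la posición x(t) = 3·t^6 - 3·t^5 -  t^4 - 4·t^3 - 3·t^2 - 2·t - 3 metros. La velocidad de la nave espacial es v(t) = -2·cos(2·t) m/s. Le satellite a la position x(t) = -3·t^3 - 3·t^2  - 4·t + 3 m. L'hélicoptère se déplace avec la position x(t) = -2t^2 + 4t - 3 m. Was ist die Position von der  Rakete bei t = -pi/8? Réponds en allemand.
Wir müssen das Integral unserer Gleichung für die Geschwindigkeit v(t) = -20·cos(4·t) 1-mal finden. Mit ∫v(t)dt und Anwendung von x(0) = 1, finden wir x(t) = 1 - 5·sin(4·t). Mit x(t) = 1 - 5·sin(4·t) und Einsetzen von t = -pi/8, finden wir x = 6.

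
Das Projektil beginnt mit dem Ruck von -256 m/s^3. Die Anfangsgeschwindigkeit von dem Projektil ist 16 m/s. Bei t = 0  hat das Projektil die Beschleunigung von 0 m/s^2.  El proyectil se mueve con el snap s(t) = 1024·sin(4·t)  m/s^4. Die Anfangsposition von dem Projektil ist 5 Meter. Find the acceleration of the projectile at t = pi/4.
To find the answer, we compute 2 integrals of s(t) = 1024·sin(4·t). Integrating snap and using the initial condition j(0) = -256, we get j(t) = -256·cos(4·t). Finding the integral of j(t) and using a(0) = 0: a(t) = -64·sin(4·t). From the given acceleration equation a(t) = -64·sin(4·t), we substitute t = pi/4 to get a = 0.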